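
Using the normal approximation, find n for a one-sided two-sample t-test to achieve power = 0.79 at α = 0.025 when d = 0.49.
n = 64 per group

Sample size formula (two-sample t-test, normal approximation):
n = 2 · ((z_α + z_β) / d)²

z_α = 1.960 (for α = 0.025, one-sided)
z_β = 0.806 (for power = 0.79)
d = 0.49

n = 2 · ((1.960 + 0.806) / 0.49)²
n = 2 · (5.645)²
n ≈ 63.73
Round up to the next whole number: n = 64 per group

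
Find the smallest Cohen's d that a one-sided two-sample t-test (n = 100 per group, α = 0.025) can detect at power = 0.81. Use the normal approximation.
d ≈ 0.40

Minimum detectable effect (two-sample t-test, normal approximation):
d = (z_α + z_β) / √(n/2)
d = (1.960 + 0.878) / √(100/2)
d = 2.838 / 7.071
d ≈ 0.40

By Cohen's convention (0.2 small / 0.5 medium / 0.8 large): small effect.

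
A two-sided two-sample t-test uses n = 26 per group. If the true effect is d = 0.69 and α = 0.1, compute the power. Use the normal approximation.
Power ≈ 0.80

Power calculation (two-sample t-test, normal approximation):
z_β = d · √(n/2) - z_{α/2}
z_β = 0.69 · √(26/2) - 1.645
z_β = 0.69 · 3.606 - 1.645
z_β = 0.843

Power = Φ(z_β) = Φ(0.843) ≈ 0.800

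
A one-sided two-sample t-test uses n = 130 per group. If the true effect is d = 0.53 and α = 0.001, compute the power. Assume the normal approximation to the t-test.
Power ≈ 0.88

Power calculation (two-sample t-test, normal approximation):
z_β = d · √(n/2) - z_α
z_β = 0.53 · √(130/2) - 3.090
z_β = 0.53 · 8.062 - 3.090
z_β = 1.183

Power = Φ(z_β) = Φ(1.183) ≈ 0.882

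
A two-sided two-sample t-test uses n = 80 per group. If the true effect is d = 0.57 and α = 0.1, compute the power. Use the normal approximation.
Power ≈ 0.98

Power calculation (two-sample t-test, normal approximation):
z_β = d · √(n/2) - z_{α/2}
z_β = 0.57 · √(80/2) - 1.645
z_β = 0.57 · 6.325 - 1.645
z_β = 1.960

Power = Φ(z_β) = Φ(1.960) ≈ 0.975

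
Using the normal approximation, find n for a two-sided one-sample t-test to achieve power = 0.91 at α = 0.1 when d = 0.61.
n = 24

Sample size formula (one-sample t-test, normal approximation):
n = ((z_{α/2} + z_β) / d)²

z_{α/2} = 1.645 (for α = 0.1, two-sided)
z_β = 1.341 (for power = 0.91)
d = 0.61

n = ((1.645 + 1.341) / 0.61)²
n = (4.895)²
n ≈ 23.96
Round up to the next whole number: n = 24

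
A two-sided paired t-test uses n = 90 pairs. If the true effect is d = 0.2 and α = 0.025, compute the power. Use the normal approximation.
Power ≈ 0.37

Power calculation (paired t-test, normal approximation):
z_β = d · √n - z_{α/2}
z_β = 0.2 · √90 - 2.241
z_β = 0.2 · 9.487 - 2.241
z_β = -0.344

Power = Φ(z_β) = Φ(-0.344) ≈ 0.365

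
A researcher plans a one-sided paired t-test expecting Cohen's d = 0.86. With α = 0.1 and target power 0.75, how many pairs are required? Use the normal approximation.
n = 6 pairs

Sample size formula (paired t-test, normal approximation):
n = ((z_α + z_β) / d)²

z_α = 1.282 (for α = 0.1, one-sided)
z_β = 0.674 (for power = 0.75)
d = 0.86

n = ((1.282 + 0.674) / 0.86)²
n = (2.274)²
n ≈ 5.17
Round up to the next whole number: n = 6 pairs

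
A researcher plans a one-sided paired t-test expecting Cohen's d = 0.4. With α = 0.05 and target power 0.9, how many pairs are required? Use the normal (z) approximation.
n = 54 pairs

Sample size formula (paired t-test, normal approximation):
n = ((z_α + z_β) / d)²

z_α = 1.645 (for α = 0.05, one-sided)
z_β = 1.282 (for power = 0.9)
d = 0.4

n = ((1.645 + 1.282) / 0.4)²
n = (7.318)²
n ≈ 53.55
Round up to the next whole number: n = 54 pairs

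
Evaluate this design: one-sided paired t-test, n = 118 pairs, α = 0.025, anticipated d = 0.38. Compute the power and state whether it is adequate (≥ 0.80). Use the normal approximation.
Power ≈ 0.98; the study is adequately powered (power ≥ 0.80)

Power calculation (paired t-test, normal approximation):
z_β = d · √n - z_α
z_β = 0.38 · √118 - 1.960
z_β = 0.38 · 10.863 - 1.960
z_β = 2.168

Power = Φ(z_β) = Φ(2.168) ≈ 0.985

Effect size d = 0.38 is small by Cohen's convention (0.2/0.5/0.8).

Threshold: power ≥ 0.80 is conventionally adequate.
Power ≈ 0.98 → the study is adequately powered (power ≥ 0.80).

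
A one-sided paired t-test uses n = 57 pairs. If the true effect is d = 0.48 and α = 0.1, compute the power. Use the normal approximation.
Power ≈ 0.99

Power calculation (paired t-test, normal approximation):
z_β = d · √n - z_α
z_β = 0.48 · √57 - 1.282
z_β = 0.48 · 7.550 - 1.282
z_β = 2.342

Power = Φ(z_β) = Φ(2.342) ≈ 0.990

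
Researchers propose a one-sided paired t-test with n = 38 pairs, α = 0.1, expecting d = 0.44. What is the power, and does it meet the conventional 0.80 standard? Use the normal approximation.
Power ≈ 0.92; the study is adequately powered (power ≥ 0.80)

Power calculation (paired t-test, normal approximation):
z_β = d · √n - z_α
z_β = 0.44 · √38 - 1.282
z_β = 0.44 · 6.164 - 1.282
z_β = 1.431

Power = Φ(z_β) = Φ(1.431) ≈ 0.924

Effect size d = 0.44 is small by Cohen's convention (0.2/0.5/0.8).

Threshold: power ≥ 0.80 is conventionally adequate.
Power ≈ 0.92 → the study is adequately powered (power ≥ 0.80).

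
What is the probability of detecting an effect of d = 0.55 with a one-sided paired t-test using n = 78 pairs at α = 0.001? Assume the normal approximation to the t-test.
Power ≈ 0.96

Power calculation (paired t-test, normal approximation):
z_β = d · √n - z_α
z_β = 0.55 · √78 - 3.090
z_β = 0.55 · 8.832 - 3.090
z_β = 1.767

Power = Φ(z_β) = Φ(1.767) ≈ 0.961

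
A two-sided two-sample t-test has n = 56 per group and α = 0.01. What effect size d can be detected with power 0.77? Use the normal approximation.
d ≈ 0.63

Minimum detectable effect (two-sample t-test, normal approximation):
d = (z_{α/2} + z_β) / √(n/2)
d = (2.576 + 0.739) / √(56/2)
d = 3.315 / 5.292
d ≈ 0.63

By Cohen's convention (0.2 small / 0.5 medium / 0.8 large): medium effect.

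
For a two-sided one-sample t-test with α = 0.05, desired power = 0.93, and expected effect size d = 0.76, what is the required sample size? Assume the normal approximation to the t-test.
n = 21

Sample size formula (one-sample t-test, normal approximation):
n = ((z_{α/2} + z_β) / d)²

z_{α/2} = 1.960 (for α = 0.05, two-sided)
z_β = 1.476 (for power = 0.93)
d = 0.76

n = ((1.960 + 1.476) / 0.76)²
n = (4.521)²
n ≈ 20.44
Round up to the next whole number: n = 21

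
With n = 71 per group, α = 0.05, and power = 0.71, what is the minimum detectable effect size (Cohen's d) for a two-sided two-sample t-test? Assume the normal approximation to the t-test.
d ≈ 0.42

Minimum detectable effect (two-sample t-test, normal approximation):
d = (z_{α/2} + z_β) / √(n/2)
d = (1.960 + 0.553) / √(71/2)
d = 2.513 / 5.958
d ≈ 0.42

By Cohen's convention (0.2 small / 0.5 medium / 0.8 large): small effect.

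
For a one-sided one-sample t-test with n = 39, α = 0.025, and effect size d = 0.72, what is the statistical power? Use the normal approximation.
Power ≈ 0.99

Power calculation (one-sample t-test, normal approximation):
z_β = d · √n - z_α
z_β = 0.72 · √39 - 1.960
z_β = 0.72 · 6.245 - 1.960
z_β = 2.536

Power = Φ(z_β) = Φ(2.536) ≈ 0.994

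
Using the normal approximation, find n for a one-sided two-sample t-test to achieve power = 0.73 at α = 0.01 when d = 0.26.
n = 256 per group

Sample size formula (two-sample t-test, normal approximation):
n = 2 · ((z_α + z_β) / d)²

z_α = 2.326 (for α = 0.01, one-sided)
z_β = 0.613 (for power = 0.73)
d = 0.26

n = 2 · ((2.326 + 0.613) / 0.26)²
n = 2 · (11.304)²
n ≈ 255.56
Round up to the next whole number: n = 256 per group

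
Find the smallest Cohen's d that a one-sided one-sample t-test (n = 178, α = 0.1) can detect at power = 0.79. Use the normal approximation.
d ≈ 0.16

Minimum detectable effect (one-sample t-test, normal approximation):
d = (z_α + z_β) / √n
d = (1.282 + 0.806) / √178
d = 2.088 / 13.342
d ≈ 0.16

By Cohen's convention (0.2 small / 0.5 medium / 0.8 large): very small effect.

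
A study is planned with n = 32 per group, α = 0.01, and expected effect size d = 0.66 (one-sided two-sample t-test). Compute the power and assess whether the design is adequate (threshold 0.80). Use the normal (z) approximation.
Power ≈ 0.62; the study is underpowered (power < 0.80)

Power calculation (two-sample t-test, normal approximation):
z_β = d · √(n/2) - z_α
z_β = 0.66 · √(32/2) - 2.326
z_β = 0.66 · 4.000 - 2.326
z_β = 0.314

Power = Φ(z_β) = Φ(0.314) ≈ 0.623

Effect size d = 0.66 is medium by Cohen's convention (0.2/0.5/0.8).

Threshold: power ≥ 0.80 is conventionally adequate.
Power ≈ 0.62 → the study is underpowered (power < 0.80).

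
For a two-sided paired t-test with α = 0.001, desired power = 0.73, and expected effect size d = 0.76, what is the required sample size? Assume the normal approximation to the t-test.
n = 27 pairs

Sample size formula (paired t-test, normal approximation):
n = ((z_{α/2} + z_β) / d)²

z_{α/2} = 3.291 (for α = 0.001, two-sided)
z_β = 0.613 (for power = 0.73)
d = 0.76

n = ((3.291 + 0.613) / 0.76)²
n = (5.137)²
n ≈ 26.39
Round up to the next whole number: n = 27 pairs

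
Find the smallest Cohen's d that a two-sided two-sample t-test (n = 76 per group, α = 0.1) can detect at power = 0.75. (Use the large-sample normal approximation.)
d ≈ 0.38

Minimum detectable effect (two-sample t-test, normal approximation):
d = (z_{α/2} + z_β) / √(n/2)
d = (1.645 + 0.674) / √(76/2)
d = 2.319 / 6.164
d ≈ 0.38

By Cohen's convention (0.2 small / 0.5 medium / 0.8 large): small effect.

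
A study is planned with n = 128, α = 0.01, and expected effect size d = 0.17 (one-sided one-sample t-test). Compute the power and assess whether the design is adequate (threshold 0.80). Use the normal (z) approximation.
Power ≈ 0.34; the study is underpowered (power < 0.80)

Power calculation (one-sample t-test, normal approximation):
z_β = d · √n - z_α
z_β = 0.17 · √128 - 2.326
z_β = 0.17 · 11.314 - 2.326
z_β = -0.403

Power = Φ(z_β) = Φ(-0.403) ≈ 0.343

Effect size d = 0.17 is very small by Cohen's convention (0.2/0.5/0.8).

Threshold: power ≥ 0.80 is conventionally adequate.
Power ≈ 0.34 → the study is underpowered (power < 0.80).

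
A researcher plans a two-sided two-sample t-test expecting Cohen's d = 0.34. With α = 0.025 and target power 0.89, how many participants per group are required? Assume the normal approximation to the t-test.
n = 209 per group

Sample size formula (two-sample t-test, normal approximation):
n = 2 · ((z_{α/2} + z_β) / d)²

z_{α/2} = 2.241 (for α = 0.025, two-sided)
z_β = 1.227 (for power = 0.89)
d = 0.34

n = 2 · ((2.241 + 1.227) / 0.34)²
n = 2 · (10.200)²
n ≈ 208.08
Round up to the next whole number: n = 209 per group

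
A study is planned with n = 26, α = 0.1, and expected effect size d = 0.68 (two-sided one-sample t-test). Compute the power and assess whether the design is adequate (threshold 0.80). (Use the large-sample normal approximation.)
Power ≈ 0.97; the study is adequately powered (power ≥ 0.80)

Power calculation (one-sample t-test, normal approximation):
z_β = d · √n - z_{α/2}
z_β = 0.68 · √26 - 1.645
z_β = 0.68 · 5.099 - 1.645
z_β = 1.822

Power = Φ(z_β) = Φ(1.822) ≈ 0.966

Effect size d = 0.68 is medium by Cohen's convention (0.2/0.5/0.8).

Threshold: power ≥ 0.80 is conventionally adequate.
Power ≈ 0.97 → the study is adequately powered (power ≥ 0.80).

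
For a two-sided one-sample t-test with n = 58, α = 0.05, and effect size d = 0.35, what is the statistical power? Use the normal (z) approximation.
Power ≈ 0.76

Power calculation (one-sample t-test, normal approximation):
z_β = d · √n - z_{α/2}
z_β = 0.35 · √58 - 1.960
z_β = 0.35 · 7.616 - 1.960
z_β = 0.706

Power = Φ(z_β) = Φ(0.706) ≈ 0.760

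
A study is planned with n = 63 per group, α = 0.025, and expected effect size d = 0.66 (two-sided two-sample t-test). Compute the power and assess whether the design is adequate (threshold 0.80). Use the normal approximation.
Power ≈ 0.93; the study is adequately powered (power ≥ 0.80)

Power calculation (two-sample t-test, normal approximation):
z_β = d · √(n/2) - z_{α/2}
z_β = 0.66 · √(63/2) - 2.241
z_β = 0.66 · 5.612 - 2.241
z_β = 1.463

Power = Φ(z_β) = Φ(1.463) ≈ 0.928

Effect size d = 0.66 is medium by Cohen's convention (0.2/0.5/0.8).

Threshold: power ≥ 0.80 is conventionally adequate.
Power ≈ 0.93 → the study is adequately powered (power ≥ 0.80).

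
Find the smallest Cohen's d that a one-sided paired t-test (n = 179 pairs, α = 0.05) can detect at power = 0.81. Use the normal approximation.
d ≈ 0.19

Minimum detectable effect (paired t-test, normal approximation):
d = (z_α + z_β) / √n
d = (1.645 + 0.878) / √179
d = 2.523 / 13.379
d ≈ 0.19

By Cohen's convention (0.2 small / 0.5 medium / 0.8 large): very small effect.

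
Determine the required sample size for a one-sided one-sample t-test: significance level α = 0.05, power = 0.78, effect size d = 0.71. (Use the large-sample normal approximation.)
n = 12

Sample size formula (one-sample t-test, normal approximation):
n = ((z_α + z_β) / d)²

z_α = 1.645 (for α = 0.05, one-sided)
z_β = 0.772 (for power = 0.78)
d = 0.71

n = ((1.645 + 0.772) / 0.71)²
n = (3.404)²
n ≈ 11.59
Round up to the next whole number: n = 12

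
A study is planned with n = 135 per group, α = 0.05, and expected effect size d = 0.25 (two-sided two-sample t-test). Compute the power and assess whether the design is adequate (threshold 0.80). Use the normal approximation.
Power ≈ 0.54; the study is underpowered (power < 0.80)

Power calculation (two-sample t-test, normal approximation):
z_β = d · √(n/2) - z_{α/2}
z_β = 0.25 · √(135/2) - 1.960
z_β = 0.25 · 8.216 - 1.960
z_β = 0.094

Power = Φ(z_β) = Φ(0.094) ≈ 0.537

Effect size d = 0.25 is small by Cohen's convention (0.2/0.5/0.8).

Threshold: power ≥ 0.80 is conventionally adequate.
Power ≈ 0.54 → the study is underpowered (power < 0.80).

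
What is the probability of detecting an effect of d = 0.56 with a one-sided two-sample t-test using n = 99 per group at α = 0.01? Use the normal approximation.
Power ≈ 0.95

Power calculation (two-sample t-test, normal approximation):
z_β = d · √(n/2) - z_α
z_β = 0.56 · √(99/2) - 2.326
z_β = 0.56 · 7.036 - 2.326
z_β = 1.614

Power = Φ(z_β) = Φ(1.614) ≈ 0.947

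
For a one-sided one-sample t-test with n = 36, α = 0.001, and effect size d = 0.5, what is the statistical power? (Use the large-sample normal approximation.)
Power ≈ 0.46

Power calculation (one-sample t-test, normal approximation):
z_β = d · √n - z_α
z_β = 0.5 · √36 - 3.090
z_β = 0.5 · 6.000 - 3.090
z_β = -0.090

Power = Φ(z_β) = Φ(-0.090) ≈ 0.464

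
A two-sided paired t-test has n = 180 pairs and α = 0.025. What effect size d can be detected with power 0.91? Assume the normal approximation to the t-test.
d ≈ 0.27

Minimum detectable effect (paired t-test, normal approximation):
d = (z_{α/2} + z_β) / √n
d = (2.241 + 1.341) / √180
d = 3.582 / 13.416
d ≈ 0.27

By Cohen's convention (0.2 small / 0.5 medium / 0.8 large): small effect.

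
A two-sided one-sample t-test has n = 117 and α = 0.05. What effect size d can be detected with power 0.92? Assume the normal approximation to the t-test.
d ≈ 0.31

Minimum detectable effect (one-sample t-test, normal approximation):
d = (z_{α/2} + z_β) / √n
d = (1.960 + 1.405) / √117
d = 3.365 / 10.817
d ≈ 0.31

By Cohen's convention (0.2 small / 0.5 medium / 0.8 large): small effect.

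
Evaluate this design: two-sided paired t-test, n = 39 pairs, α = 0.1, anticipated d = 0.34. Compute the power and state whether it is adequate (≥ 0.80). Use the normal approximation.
Power ≈ 0.68; the study is underpowered (power < 0.80)

Power calculation (paired t-test, normal approximation):
z_β = d · √n - z_{α/2}
z_β = 0.34 · √39 - 1.645
z_β = 0.34 · 6.245 - 1.645
z_β = 0.478

Power = Φ(z_β) = Φ(0.478) ≈ 0.684

Effect size d = 0.34 is small by Cohen's convention (0.2/0.5/0.8).

Threshold: power ≥ 0.80 is conventionally adequate.
Power ≈ 0.68 → the study is underpowered (power < 0.80).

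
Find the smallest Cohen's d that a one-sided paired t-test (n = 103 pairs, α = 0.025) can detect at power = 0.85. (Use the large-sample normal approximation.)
d ≈ 0.30

Minimum detectable effect (paired t-test, normal approximation):
d = (z_α + z_β) / √n
d = (1.960 + 1.036) / √103
d = 2.996 / 10.149
d ≈ 0.30

By Cohen's convention (0.2 small / 0.5 medium / 0.8 large): small effect.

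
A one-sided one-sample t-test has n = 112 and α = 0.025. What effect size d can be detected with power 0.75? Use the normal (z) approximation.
d ≈ 0.25

Minimum detectable effect (one-sample t-test, normal approximation):
d = (z_α + z_β) / √n
d = (1.960 + 0.674) / √112
d = 2.634 / 10.583
d ≈ 0.25

By Cohen's convention (0.2 small / 0.5 medium / 0.8 large): small effect.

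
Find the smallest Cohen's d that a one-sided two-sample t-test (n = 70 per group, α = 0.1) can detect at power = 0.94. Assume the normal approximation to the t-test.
d ≈ 0.48

Minimum detectable effect (two-sample t-test, normal approximation):
d = (z_α + z_β) / √(n/2)
d = (1.282 + 1.555) / √(70/2)
d = 2.836 / 5.916
d ≈ 0.48

By Cohen's convention (0.2 small / 0.5 medium / 0.8 large): small effect.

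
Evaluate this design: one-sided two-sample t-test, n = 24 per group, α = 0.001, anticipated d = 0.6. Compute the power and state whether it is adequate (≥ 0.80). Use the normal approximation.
Power ≈ 0.16; the study is underpowered (power < 0.80)

Power calculation (two-sample t-test, normal approximation):
z_β = d · √(n/2) - z_α
z_β = 0.6 · √(24/2) - 3.090
z_β = 0.6 · 3.464 - 3.090
z_β = -1.012

Power = Φ(z_β) = Φ(-1.012) ≈ 0.156

Effect size d = 0.6 is medium by Cohen's convention (0.2/0.5/0.8).

Threshold: power ≥ 0.80 is conventionally adequate.
Power ≈ 0.16 → the study is underpowered (power < 0.80).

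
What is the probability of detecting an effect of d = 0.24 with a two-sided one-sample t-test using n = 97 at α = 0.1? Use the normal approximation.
Power ≈ 0.76

Power calculation (one-sample t-test, normal approximation):
z_β = d · √n - z_{α/2}
z_β = 0.24 · √97 - 1.645
z_β = 0.24 · 9.849 - 1.645
z_β = 0.719

Power = Φ(z_β) = Φ(0.719) ≈ 0.764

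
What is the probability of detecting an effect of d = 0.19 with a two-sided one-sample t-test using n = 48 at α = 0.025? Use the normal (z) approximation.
Power ≈ 0.18

Power calculation (one-sample t-test, normal approximation):
z_β = d · √n - z_{α/2}
z_β = 0.19 · √48 - 2.241
z_β = 0.19 · 6.928 - 2.241
z_β = -0.925

Power = Φ(z_β) = Φ(-0.925) ≈ 0.177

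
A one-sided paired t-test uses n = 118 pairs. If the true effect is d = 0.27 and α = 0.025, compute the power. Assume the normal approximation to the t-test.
Power ≈ 0.83

Power calculation (paired t-test, normal approximation):
z_β = d · √n - z_α
z_β = 0.27 · √118 - 1.960
z_β = 0.27 · 10.863 - 1.960
z_β = 0.973

Power = Φ(z_β) = Φ(0.973) ≈ 0.835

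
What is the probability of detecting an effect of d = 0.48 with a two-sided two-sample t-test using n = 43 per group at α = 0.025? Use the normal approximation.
Power ≈ 0.49

Power calculation (two-sample t-test, normal approximation):
z_β = d · √(n/2) - z_{α/2}
z_β = 0.48 · √(43/2) - 2.241
z_β = 0.48 · 4.637 - 2.241
z_β = -0.016

Power = Φ(z_β) = Φ(-0.016) ≈ 0.494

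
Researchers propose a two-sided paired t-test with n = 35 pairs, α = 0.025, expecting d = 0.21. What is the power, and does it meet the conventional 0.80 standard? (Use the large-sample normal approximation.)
Power ≈ 0.16; the study is underpowered (power < 0.80)

Power calculation (paired t-test, normal approximation):
z_β = d · √n - z_{α/2}
z_β = 0.21 · √35 - 2.241
z_β = 0.21 · 5.916 - 2.241
z_β = -0.999

Power = Φ(z_β) = Φ(-0.999) ≈ 0.159

Effect size d = 0.21 is small by Cohen's convention (0.2/0.5/0.8).

Threshold: power ≥ 0.80 is conventionally adequate.
Power ≈ 0.16 → the study is underpowered (power < 0.80).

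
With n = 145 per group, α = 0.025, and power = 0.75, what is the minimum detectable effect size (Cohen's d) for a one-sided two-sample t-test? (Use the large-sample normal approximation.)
d ≈ 0.31

Minimum detectable effect (two-sample t-test, normal approximation):
d = (z_α + z_β) / √(n/2)
d = (1.960 + 0.674) / √(145/2)
d = 2.634 / 8.515
d ≈ 0.31

By Cohen's convention (0.2 small / 0.5 medium / 0.8 large): small effect.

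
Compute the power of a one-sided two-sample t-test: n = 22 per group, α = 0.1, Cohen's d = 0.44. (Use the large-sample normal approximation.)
Power ≈ 0.57

Power calculation (two-sample t-test, normal approximation):
z_β = d · √(n/2) - z_α
z_β = 0.44 · √(22/2) - 1.282
z_β = 0.44 · 3.317 - 1.282
z_β = 0.178

Power = Φ(z_β) = Φ(0.178) ≈ 0.571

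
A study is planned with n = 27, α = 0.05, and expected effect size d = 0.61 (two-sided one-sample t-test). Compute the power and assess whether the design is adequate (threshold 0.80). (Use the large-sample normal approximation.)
Power ≈ 0.89; the study is adequately powered (power ≥ 0.80)

Power calculation (one-sample t-test, normal approximation):
z_β = d · √n - z_{α/2}
z_β = 0.61 · √27 - 1.960
z_β = 0.61 · 5.196 - 1.960
z_β = 1.210

Power = Φ(z_β) = Φ(1.210) ≈ 0.887

Effect size d = 0.61 is medium by Cohen's convention (0.2/0.5/0.8).

Threshold: power ≥ 0.80 is conventionally adequate.
Power ≈ 0.89 → the study is adequately powered (power ≥ 0.80).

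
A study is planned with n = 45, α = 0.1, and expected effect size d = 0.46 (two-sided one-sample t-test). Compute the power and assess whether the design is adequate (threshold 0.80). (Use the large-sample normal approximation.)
Power ≈ 0.93; the study is adequately powered (power ≥ 0.80)

Power calculation (one-sample t-test, normal approximation):
z_β = d · √n - z_{α/2}
z_β = 0.46 · √45 - 1.645
z_β = 0.46 · 6.708 - 1.645
z_β = 1.441

Power = Φ(z_β) = Φ(1.441) ≈ 0.925

Effect size d = 0.46 is small by Cohen's convention (0.2/0.5/0.8).

Threshold: power ≥ 0.80 is conventionally adequate.
Power ≈ 0.93 → the study is adequately powered (power ≥ 0.80).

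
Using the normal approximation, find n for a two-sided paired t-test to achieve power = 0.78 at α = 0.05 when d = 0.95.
n = 9 pairs

Sample size formula (paired t-test, normal approximation):
n = ((z_{α/2} + z_β) / d)²

z_{α/2} = 1.960 (for α = 0.05, two-sided)
z_β = 0.772 (for power = 0.78)
d = 0.95

n = ((1.960 + 0.772) / 0.95)²
n = (2.876)²
n ≈ 8.27
Round up to the next whole number: n = 9 pairs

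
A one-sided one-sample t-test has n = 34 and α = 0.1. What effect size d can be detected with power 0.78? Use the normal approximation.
d ≈ 0.35

Minimum detectable effect (one-sample t-test, normal approximation):
d = (z_α + z_β) / √n
d = (1.282 + 0.772) / √34
d = 2.054 / 5.831
d ≈ 0.35

By Cohen's convention (0.2 small / 0.5 medium / 0.8 large): small effect.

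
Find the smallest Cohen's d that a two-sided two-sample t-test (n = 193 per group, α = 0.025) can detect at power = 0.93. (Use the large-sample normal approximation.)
d ≈ 0.38

Minimum detectable effect (two-sample t-test, normal approximation):
d = (z_{α/2} + z_β) / √(n/2)
d = (2.241 + 1.476) / √(193/2)
d = 3.717 / 9.823
d ≈ 0.38

By Cohen's convention (0.2 small / 0.5 medium / 0.8 large): small effect.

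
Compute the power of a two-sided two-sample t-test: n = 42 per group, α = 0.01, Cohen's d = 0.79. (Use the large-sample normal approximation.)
Power ≈ 0.85

Power calculation (two-sample t-test, normal approximation):
z_β = d · √(n/2) - z_{α/2}
z_β = 0.79 · √(42/2) - 2.576
z_β = 0.79 · 4.583 - 2.576
z_β = 1.044

Power = Φ(z_β) = Φ(1.044) ≈ 0.852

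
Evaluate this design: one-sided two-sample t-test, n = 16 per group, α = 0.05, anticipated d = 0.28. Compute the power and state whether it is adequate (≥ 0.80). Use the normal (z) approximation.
Power ≈ 0.20; the study is underpowered (power < 0.80)

Power calculation (two-sample t-test, normal approximation):
z_β = d · √(n/2) - z_α
z_β = 0.28 · √(16/2) - 1.645
z_β = 0.28 · 2.828 - 1.645
z_β = -0.853

Power = Φ(z_β) = Φ(-0.853) ≈ 0.197

Effect size d = 0.28 is small by Cohen's convention (0.2/0.5/0.8).

Threshold: power ≥ 0.80 is conventionally adequate.
Power ≈ 0.20 → the study is underpowered (power < 0.80).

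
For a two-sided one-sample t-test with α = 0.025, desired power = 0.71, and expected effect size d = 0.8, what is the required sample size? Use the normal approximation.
n = 13

Sample size formula (one-sample t-test, normal approximation):
n = ((z_{α/2} + z_β) / d)²

z_{α/2} = 2.241 (for α = 0.025, two-sided)
z_β = 0.553 (for power = 0.71)
d = 0.8

n = ((2.241 + 0.553) / 0.8)²
n = (3.493)²
n ≈ 12.20
Round up to the next whole number: n = 13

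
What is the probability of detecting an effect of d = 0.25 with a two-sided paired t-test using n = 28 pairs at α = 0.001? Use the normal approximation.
Power ≈ 0.02

Power calculation (paired t-test, normal approximation):
z_β = d · √n - z_{α/2}
z_β = 0.25 · √28 - 3.291
z_β = 0.25 · 5.292 - 3.291
z_β = -1.968

Power = Φ(z_β) = Φ(-1.968) ≈ 0.025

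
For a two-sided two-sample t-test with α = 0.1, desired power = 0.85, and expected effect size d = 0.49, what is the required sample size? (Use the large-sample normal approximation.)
n = 60 per group

Sample size formula (two-sample t-test, normal approximation):
n = 2 · ((z_{α/2} + z_β) / d)²

z_{α/2} = 1.645 (for α = 0.1, two-sided)
z_β = 1.036 (for power = 0.85)
d = 0.49

n = 2 · ((1.645 + 1.036) / 0.49)²
n = 2 · (5.471)²
n ≈ 59.86
Round up to the next whole number: n = 60 per group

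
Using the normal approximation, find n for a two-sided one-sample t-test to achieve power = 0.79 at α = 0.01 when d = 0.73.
n = 22

Sample size formula (one-sample t-test, normal approximation):
n = ((z_{α/2} + z_β) / d)²

z_{α/2} = 2.576 (for α = 0.01, two-sided)
z_β = 0.806 (for power = 0.79)
d = 0.73

n = ((2.576 + 0.806) / 0.73)²
n = (4.633)²
n ≈ 21.46
Round up to the next whole number: n = 22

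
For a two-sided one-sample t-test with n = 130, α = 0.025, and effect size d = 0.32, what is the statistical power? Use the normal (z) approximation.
Power ≈ 0.92

Power calculation (one-sample t-test, normal approximation):
z_β = d · √n - z_{α/2}
z_β = 0.32 · √130 - 2.241
z_β = 0.32 · 11.402 - 2.241
z_β = 1.407

Power = Φ(z_β) = Φ(1.407) ≈ 0.920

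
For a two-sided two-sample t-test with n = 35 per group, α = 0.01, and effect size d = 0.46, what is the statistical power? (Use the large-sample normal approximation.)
Power ≈ 0.26

Power calculation (two-sample t-test, normal approximation):
z_β = d · √(n/2) - z_{α/2}
z_β = 0.46 · √(35/2) - 2.576
z_β = 0.46 · 4.183 - 2.576
z_β = -0.652

Power = Φ(z_β) = Φ(-0.652) ≈ 0.257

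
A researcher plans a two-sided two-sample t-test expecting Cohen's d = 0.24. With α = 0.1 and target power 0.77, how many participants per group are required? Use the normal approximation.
n = 198 per group

Sample size formula (two-sample t-test, normal approximation):
n = 2 · ((z_{α/2} + z_β) / d)²

z_{α/2} = 1.645 (for α = 0.1, two-sided)
z_β = 0.739 (for power = 0.77)
d = 0.24

n = 2 · ((1.645 + 0.739) / 0.24)²
n = 2 · (9.933)²
n ≈ 197.33
Round up to the next whole number: n = 198 per group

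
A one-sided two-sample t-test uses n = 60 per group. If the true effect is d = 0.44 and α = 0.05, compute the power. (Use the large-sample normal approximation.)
Power ≈ 0.78

Power calculation (two-sample t-test, normal approximation):
z_β = d · √(n/2) - z_α
z_β = 0.44 · √(60/2) - 1.645
z_β = 0.44 · 5.477 - 1.645
z_β = 0.765

Power = Φ(z_β) = Φ(0.765) ≈ 0.778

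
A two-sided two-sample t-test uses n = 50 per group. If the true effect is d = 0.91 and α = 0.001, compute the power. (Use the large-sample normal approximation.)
Power ≈ 0.90

Power calculation (two-sample t-test, normal approximation):
z_β = d · √(n/2) - z_{α/2}
z_β = 0.91 · √(50/2) - 3.291
z_β = 0.91 · 5.000 - 3.291
z_β = 1.259

Power = Φ(z_β) = Φ(1.259) ≈ 0.896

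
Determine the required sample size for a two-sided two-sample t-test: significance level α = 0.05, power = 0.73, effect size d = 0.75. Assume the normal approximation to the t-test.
n = 24 per group

Sample size formula (two-sample t-test, normal approximation):
n = 2 · ((z_{α/2} + z_β) / d)²

z_{α/2} = 1.960 (for α = 0.05, two-sided)
z_β = 0.613 (for power = 0.73)
d = 0.75

n = 2 · ((1.960 + 0.613) / 0.75)²
n = 2 · (3.431)²
n ≈ 23.54
Round up to the next whole number: n = 24 per group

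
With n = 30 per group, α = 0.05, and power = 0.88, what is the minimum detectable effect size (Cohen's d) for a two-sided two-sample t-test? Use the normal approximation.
d ≈ 0.81

Minimum detectable effect (two-sample t-test, normal approximation):
d = (z_{α/2} + z_β) / √(n/2)
d = (1.960 + 1.175) / √(30/2)
d = 3.135 / 3.873
d ≈ 0.81

By Cohen's convention (0.2 small / 0.5 medium / 0.8 large): large effect.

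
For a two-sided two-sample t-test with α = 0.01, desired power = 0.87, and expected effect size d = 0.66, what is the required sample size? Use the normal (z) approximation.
n = 63 per group

Sample size formula (two-sample t-test, normal approximation):
n = 2 · ((z_{α/2} + z_β) / d)²

z_{α/2} = 2.576 (for α = 0.01, two-sided)
z_β = 1.126 (for power = 0.87)
d = 0.66

n = 2 · ((2.576 + 1.126) / 0.66)²
n = 2 · (5.609)²
n ≈ 62.92
Round up to the next whole number: n = 63 per group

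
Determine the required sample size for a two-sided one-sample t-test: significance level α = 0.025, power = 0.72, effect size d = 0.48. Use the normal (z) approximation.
n = 35

Sample size formula (one-sample t-test, normal approximation):
n = ((z_{α/2} + z_β) / d)²

z_{α/2} = 2.241 (for α = 0.025, two-sided)
z_β = 0.583 (for power = 0.72)
d = 0.48

n = ((2.241 + 0.583) / 0.48)²
n = (5.883)²
n ≈ 34.61
Round up to the next whole number: n = 35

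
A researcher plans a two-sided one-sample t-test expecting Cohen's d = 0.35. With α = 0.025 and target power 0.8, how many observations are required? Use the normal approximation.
n = 78

Sample size formula (one-sample t-test, normal approximation):
n = ((z_{α/2} + z_β) / d)²

z_{α/2} = 2.241 (for α = 0.025, two-sided)
z_β = 0.842 (for power = 0.8)
d = 0.35

n = ((2.241 + 0.842) / 0.35)²
n = (8.809)²
n ≈ 77.60
Round up to the next whole number: n = 78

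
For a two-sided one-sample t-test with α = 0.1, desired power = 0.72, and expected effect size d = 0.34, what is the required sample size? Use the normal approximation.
n = 43

Sample size formula (one-sample t-test, normal approximation):
n = ((z_{α/2} + z_β) / d)²

z_{α/2} = 1.645 (for α = 0.1, two-sided)
z_β = 0.583 (for power = 0.72)
d = 0.34

n = ((1.645 + 0.583) / 0.34)²
n = (6.553)²
n ≈ 42.94
Round up to the next whole number: n = 43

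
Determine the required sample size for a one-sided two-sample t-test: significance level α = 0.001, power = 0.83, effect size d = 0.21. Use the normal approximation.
n = 742 per group

Sample size formula (two-sample t-test, normal approximation):
n = 2 · ((z_α + z_β) / d)²

z_α = 3.090 (for α = 0.001, one-sided)
z_β = 0.954 (for power = 0.83)
d = 0.21

n = 2 · ((3.090 + 0.954) / 0.21)²
n = 2 · (19.257)²
n ≈ 741.66
Round up to the next whole number: n = 742 per group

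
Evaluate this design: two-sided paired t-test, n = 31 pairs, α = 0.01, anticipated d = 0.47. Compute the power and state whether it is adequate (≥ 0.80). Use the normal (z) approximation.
Power ≈ 0.52; the study is underpowered (power < 0.80)

Power calculation (paired t-test, normal approximation):
z_β = d · √n - z_{α/2}
z_β = 0.47 · √31 - 2.576
z_β = 0.47 · 5.568 - 2.576
z_β = 0.041

Power = Φ(z_β) = Φ(0.041) ≈ 0.516

Effect size d = 0.47 is small by Cohen's convention (0.2/0.5/0.8).

Threshold: power ≥ 0.80 is conventionally adequate.
Power ≈ 0.52 → the study is underpowered (power < 0.80).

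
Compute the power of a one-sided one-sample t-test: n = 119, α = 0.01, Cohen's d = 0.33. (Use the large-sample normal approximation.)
Power ≈ 0.90

Power calculation (one-sample t-test, normal approximation):
z_β = d · √n - z_α
z_β = 0.33 · √119 - 2.326
z_β = 0.33 · 10.909 - 2.326
z_β = 1.274

Power = Φ(z_β) = Φ(1.274) ≈ 0.899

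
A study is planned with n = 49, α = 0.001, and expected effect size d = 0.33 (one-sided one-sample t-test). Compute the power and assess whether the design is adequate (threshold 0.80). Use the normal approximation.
Power ≈ 0.22; the study is underpowered (power < 0.80)

Power calculation (one-sample t-test, normal approximation):
z_β = d · √n - z_α
z_β = 0.33 · √49 - 3.090
z_β = 0.33 · 7.000 - 3.090
z_β = -0.780

Power = Φ(z_β) = Φ(-0.780) ≈ 0.218

Effect size d = 0.33 is small by Cohen's convention (0.2/0.5/0.8).

Threshold: power ≥ 0.80 is conventionally adequate.
Power ≈ 0.22 → the study is underpowered (power < 0.80).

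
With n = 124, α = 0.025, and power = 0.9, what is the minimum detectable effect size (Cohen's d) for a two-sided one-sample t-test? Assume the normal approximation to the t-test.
d ≈ 0.32

Minimum detectable effect (one-sample t-test, normal approximation):
d = (z_{α/2} + z_β) / √n
d = (2.241 + 1.282) / √124
d = 3.523 / 11.136
d ≈ 0.32

By Cohen's convention (0.2 small / 0.5 medium / 0.8 large): small effect.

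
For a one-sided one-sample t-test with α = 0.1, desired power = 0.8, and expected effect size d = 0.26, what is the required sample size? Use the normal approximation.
n = 67

Sample size formula (one-sample t-test, normal approximation):
n = ((z_α + z_β) / d)²

z_α = 1.282 (for α = 0.1, one-sided)
z_β = 0.842 (for power = 0.8)
d = 0.26

n = ((1.282 + 0.842) / 0.26)²
n = (8.169)²
n ≈ 66.73
Round up to the next whole number: n = 67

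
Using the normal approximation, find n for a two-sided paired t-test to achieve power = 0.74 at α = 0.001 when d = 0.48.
n = 68 pairs

Sample size formula (paired t-test, normal approximation):
n = ((z_{α/2} + z_β) / d)²

z_{α/2} = 3.291 (for α = 0.001, two-sided)
z_β = 0.643 (for power = 0.74)
d = 0.48

n = ((3.291 + 0.643) / 0.48)²
n = (8.196)²
n ≈ 67.17
Round up to the next whole number: n = 68 pairs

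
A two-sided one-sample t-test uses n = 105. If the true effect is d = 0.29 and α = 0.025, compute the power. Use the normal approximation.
Power ≈ 0.77

Power calculation (one-sample t-test, normal approximation):
z_β = d · √n - z_{α/2}
z_β = 0.29 · √105 - 2.241
z_β = 0.29 · 10.247 - 2.241
z_β = 0.730

Power = Φ(z_β) = Φ(0.730) ≈ 0.767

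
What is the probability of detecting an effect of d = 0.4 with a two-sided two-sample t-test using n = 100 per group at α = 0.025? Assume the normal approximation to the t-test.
Power ≈ 0.72

Power calculation (two-sample t-test, normal approximation):
z_β = d · √(n/2) - z_{α/2}
z_β = 0.4 · √(100/2) - 2.241
z_β = 0.4 · 7.071 - 2.241
z_β = 0.587

Power = Φ(z_β) = Φ(0.587) ≈ 0.721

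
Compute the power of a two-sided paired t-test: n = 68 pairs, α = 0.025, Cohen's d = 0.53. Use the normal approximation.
Power ≈ 0.98

Power calculation (paired t-test, normal approximation):
z_β = d · √n - z_{α/2}
z_β = 0.53 · √68 - 2.241
z_β = 0.53 · 8.246 - 2.241
z_β = 2.129

Power = Φ(z_β) = Φ(2.129) ≈ 0.983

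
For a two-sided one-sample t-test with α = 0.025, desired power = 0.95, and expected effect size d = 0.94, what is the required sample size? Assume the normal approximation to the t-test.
n = 18

Sample size formula (one-sample t-test, normal approximation):
n = ((z_{α/2} + z_β) / d)²

z_{α/2} = 2.241 (for α = 0.025, two-sided)
z_β = 1.645 (for power = 0.95)
d = 0.94

n = ((2.241 + 1.645) / 0.94)²
n = (4.134)²
n ≈ 17.09
Round up to the next whole number: n = 18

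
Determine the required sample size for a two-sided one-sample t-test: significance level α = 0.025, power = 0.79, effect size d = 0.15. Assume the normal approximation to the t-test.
n = 413

Sample size formula (one-sample t-test, normal approximation):
n = ((z_{α/2} + z_β) / d)²

z_{α/2} = 2.241 (for α = 0.025, two-sided)
z_β = 0.806 (for power = 0.79)
d = 0.15

n = ((2.241 + 0.806) / 0.15)²
n = (20.313)²
n ≈ 412.62
Round up to the next whole number: n = 413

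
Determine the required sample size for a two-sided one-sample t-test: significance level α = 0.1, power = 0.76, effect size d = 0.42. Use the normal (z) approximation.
n = 32

Sample size formula (one-sample t-test, normal approximation):
n = ((z_{α/2} + z_β) / d)²

z_{α/2} = 1.645 (for α = 0.1, two-sided)
z_β = 0.706 (for power = 0.76)
d = 0.42

n = ((1.645 + 0.706) / 0.42)²
n = (5.598)²
n ≈ 31.34
Round up to the next whole number: n = 32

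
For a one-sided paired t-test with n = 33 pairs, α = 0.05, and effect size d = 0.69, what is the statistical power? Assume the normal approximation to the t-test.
Power ≈ 0.99

Power calculation (paired t-test, normal approximation):
z_β = d · √n - z_α
z_β = 0.69 · √33 - 1.645
z_β = 0.69 · 5.745 - 1.645
z_β = 2.319

Power = Φ(z_β) = Φ(2.319) ≈ 0.990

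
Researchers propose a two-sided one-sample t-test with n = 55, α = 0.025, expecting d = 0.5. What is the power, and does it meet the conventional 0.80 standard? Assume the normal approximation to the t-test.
Power ≈ 0.93; the study is adequately powered (power ≥ 0.80)

Power calculation (one-sample t-test, normal approximation):
z_β = d · √n - z_{α/2}
z_β = 0.5 · √55 - 2.241
z_β = 0.5 · 7.416 - 2.241
z_β = 1.467

Power = Φ(z_β) = Φ(1.467) ≈ 0.929

Effect size d = 0.5 is medium by Cohen's convention (0.2/0.5/0.8).

Threshold: power ≥ 0.80 is conventionally adequate.
Power ≈ 0.93 → the study is adequately powered (power ≥ 0.80).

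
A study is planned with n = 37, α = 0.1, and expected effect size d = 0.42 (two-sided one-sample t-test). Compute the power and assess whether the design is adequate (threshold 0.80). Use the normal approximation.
Power ≈ 0.82; the study is adequately powered (power ≥ 0.80)

Power calculation (one-sample t-test, normal approximation):
z_β = d · √n - z_{α/2}
z_β = 0.42 · √37 - 1.645
z_β = 0.42 · 6.083 - 1.645
z_β = 0.910

Power = Φ(z_β) = Φ(0.910) ≈ 0.819

Effect size d = 0.42 is small by Cohen's convention (0.2/0.5/0.8).

Threshold: power ≥ 0.80 is conventionally adequate.
Power ≈ 0.82 → the study is adequately powered (power ≥ 0.80).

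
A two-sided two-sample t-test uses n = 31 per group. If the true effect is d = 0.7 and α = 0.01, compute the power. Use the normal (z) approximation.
Power ≈ 0.57

Power calculation (two-sample t-test, normal approximation):
z_β = d · √(n/2) - z_{α/2}
z_β = 0.7 · √(31/2) - 2.576
z_β = 0.7 · 3.937 - 2.576
z_β = 0.180

Power = Φ(z_β) = Φ(0.180) ≈ 0.571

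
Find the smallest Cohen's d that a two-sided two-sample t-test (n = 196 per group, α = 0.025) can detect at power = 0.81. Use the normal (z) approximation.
d ≈ 0.32

Minimum detectable effect (two-sample t-test, normal approximation):
d = (z_{α/2} + z_β) / √(n/2)
d = (2.241 + 0.878) / √(196/2)
d = 3.119 / 9.899
d ≈ 0.32

By Cohen's convention (0.2 small / 0.5 medium / 0.8 large): small effect.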